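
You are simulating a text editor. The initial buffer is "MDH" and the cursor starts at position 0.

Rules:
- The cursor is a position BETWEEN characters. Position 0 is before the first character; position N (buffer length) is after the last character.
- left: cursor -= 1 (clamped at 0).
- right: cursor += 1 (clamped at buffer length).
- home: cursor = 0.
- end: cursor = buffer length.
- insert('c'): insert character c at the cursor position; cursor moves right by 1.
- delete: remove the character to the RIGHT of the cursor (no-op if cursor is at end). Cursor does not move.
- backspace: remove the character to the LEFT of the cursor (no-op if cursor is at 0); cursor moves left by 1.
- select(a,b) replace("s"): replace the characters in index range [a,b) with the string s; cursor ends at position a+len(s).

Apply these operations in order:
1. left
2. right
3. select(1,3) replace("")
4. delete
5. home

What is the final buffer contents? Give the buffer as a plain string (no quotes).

Answer: M

Derivation:
After op 1 (left): buf='MDH' cursor=0
After op 2 (right): buf='MDH' cursor=1
After op 3 (select(1,3) replace("")): buf='M' cursor=1
After op 4 (delete): buf='M' cursor=1
After op 5 (home): buf='M' cursor=0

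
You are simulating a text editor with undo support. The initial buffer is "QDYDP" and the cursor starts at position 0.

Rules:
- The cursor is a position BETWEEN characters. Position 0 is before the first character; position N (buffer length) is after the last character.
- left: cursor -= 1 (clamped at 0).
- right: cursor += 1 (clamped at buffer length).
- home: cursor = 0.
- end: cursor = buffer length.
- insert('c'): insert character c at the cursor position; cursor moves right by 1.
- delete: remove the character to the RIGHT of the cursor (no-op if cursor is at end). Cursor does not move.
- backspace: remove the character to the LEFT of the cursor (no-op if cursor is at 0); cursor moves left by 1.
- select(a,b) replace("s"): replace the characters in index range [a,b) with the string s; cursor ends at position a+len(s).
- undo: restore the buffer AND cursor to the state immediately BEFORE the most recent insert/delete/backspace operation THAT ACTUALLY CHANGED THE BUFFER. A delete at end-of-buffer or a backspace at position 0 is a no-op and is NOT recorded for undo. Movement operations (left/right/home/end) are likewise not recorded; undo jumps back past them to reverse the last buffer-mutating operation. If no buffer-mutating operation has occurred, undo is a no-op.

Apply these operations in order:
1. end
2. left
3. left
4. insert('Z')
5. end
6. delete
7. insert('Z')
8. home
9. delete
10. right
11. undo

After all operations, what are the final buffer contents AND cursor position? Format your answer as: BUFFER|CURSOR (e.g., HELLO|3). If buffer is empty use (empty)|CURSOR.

After op 1 (end): buf='QDYDP' cursor=5
After op 2 (left): buf='QDYDP' cursor=4
After op 3 (left): buf='QDYDP' cursor=3
After op 4 (insert('Z')): buf='QDYZDP' cursor=4
After op 5 (end): buf='QDYZDP' cursor=6
After op 6 (delete): buf='QDYZDP' cursor=6
After op 7 (insert('Z')): buf='QDYZDPZ' cursor=7
After op 8 (home): buf='QDYZDPZ' cursor=0
After op 9 (delete): buf='DYZDPZ' cursor=0
After op 10 (right): buf='DYZDPZ' cursor=1
After op 11 (undo): buf='QDYZDPZ' cursor=0

Answer: QDYZDPZ|0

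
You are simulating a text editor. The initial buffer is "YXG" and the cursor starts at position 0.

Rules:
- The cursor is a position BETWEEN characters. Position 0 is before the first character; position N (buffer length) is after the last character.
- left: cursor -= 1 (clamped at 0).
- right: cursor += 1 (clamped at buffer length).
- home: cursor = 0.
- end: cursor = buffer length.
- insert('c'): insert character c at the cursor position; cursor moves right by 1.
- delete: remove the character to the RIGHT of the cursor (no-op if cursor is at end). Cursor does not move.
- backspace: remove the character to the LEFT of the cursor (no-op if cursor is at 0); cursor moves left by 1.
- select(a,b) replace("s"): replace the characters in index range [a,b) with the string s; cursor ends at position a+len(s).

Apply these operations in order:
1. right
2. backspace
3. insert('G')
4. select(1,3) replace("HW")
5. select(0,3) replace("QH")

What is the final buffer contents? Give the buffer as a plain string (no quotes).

Answer: QH

Derivation:
After op 1 (right): buf='YXG' cursor=1
After op 2 (backspace): buf='XG' cursor=0
After op 3 (insert('G')): buf='GXG' cursor=1
After op 4 (select(1,3) replace("HW")): buf='GHW' cursor=3
After op 5 (select(0,3) replace("QH")): buf='QH' cursor=2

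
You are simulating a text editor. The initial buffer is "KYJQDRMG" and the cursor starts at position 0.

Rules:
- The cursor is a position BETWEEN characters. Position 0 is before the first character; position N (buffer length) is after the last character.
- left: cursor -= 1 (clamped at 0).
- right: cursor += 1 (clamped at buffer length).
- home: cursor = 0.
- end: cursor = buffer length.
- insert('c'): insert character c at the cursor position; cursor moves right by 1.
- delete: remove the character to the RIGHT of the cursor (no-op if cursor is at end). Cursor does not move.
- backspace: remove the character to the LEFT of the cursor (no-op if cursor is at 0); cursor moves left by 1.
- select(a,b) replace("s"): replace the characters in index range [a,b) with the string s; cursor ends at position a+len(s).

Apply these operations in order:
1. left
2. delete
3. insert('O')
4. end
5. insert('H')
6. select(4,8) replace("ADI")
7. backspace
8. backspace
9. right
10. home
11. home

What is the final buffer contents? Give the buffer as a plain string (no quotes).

After op 1 (left): buf='KYJQDRMG' cursor=0
After op 2 (delete): buf='YJQDRMG' cursor=0
After op 3 (insert('O')): buf='OYJQDRMG' cursor=1
After op 4 (end): buf='OYJQDRMG' cursor=8
After op 5 (insert('H')): buf='OYJQDRMGH' cursor=9
After op 6 (select(4,8) replace("ADI")): buf='OYJQADIH' cursor=7
After op 7 (backspace): buf='OYJQADH' cursor=6
After op 8 (backspace): buf='OYJQAH' cursor=5
After op 9 (right): buf='OYJQAH' cursor=6
After op 10 (home): buf='OYJQAH' cursor=0
After op 11 (home): buf='OYJQAH' cursor=0

Answer: OYJQAH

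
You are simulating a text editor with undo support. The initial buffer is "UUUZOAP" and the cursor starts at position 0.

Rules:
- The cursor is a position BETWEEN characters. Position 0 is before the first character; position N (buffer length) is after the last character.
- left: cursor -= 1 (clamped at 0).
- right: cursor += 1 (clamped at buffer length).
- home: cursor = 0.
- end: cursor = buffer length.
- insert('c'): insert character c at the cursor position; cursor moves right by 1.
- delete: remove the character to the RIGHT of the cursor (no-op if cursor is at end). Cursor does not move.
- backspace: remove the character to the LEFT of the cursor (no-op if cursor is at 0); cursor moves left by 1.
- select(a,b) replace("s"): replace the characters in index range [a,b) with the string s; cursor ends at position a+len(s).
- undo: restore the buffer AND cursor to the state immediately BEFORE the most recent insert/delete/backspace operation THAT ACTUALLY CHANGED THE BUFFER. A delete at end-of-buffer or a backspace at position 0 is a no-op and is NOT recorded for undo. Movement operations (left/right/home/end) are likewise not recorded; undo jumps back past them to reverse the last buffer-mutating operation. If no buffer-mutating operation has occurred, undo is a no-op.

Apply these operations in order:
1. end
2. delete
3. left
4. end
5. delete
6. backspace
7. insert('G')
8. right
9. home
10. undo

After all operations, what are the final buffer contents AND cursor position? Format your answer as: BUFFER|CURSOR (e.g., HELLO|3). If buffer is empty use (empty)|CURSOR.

Answer: UUUZOA|6

Derivation:
After op 1 (end): buf='UUUZOAP' cursor=7
After op 2 (delete): buf='UUUZOAP' cursor=7
After op 3 (left): buf='UUUZOAP' cursor=6
After op 4 (end): buf='UUUZOAP' cursor=7
After op 5 (delete): buf='UUUZOAP' cursor=7
After op 6 (backspace): buf='UUUZOA' cursor=6
After op 7 (insert('G')): buf='UUUZOAG' cursor=7
After op 8 (right): buf='UUUZOAG' cursor=7
After op 9 (home): buf='UUUZOAG' cursor=0
After op 10 (undo): buf='UUUZOA' cursor=6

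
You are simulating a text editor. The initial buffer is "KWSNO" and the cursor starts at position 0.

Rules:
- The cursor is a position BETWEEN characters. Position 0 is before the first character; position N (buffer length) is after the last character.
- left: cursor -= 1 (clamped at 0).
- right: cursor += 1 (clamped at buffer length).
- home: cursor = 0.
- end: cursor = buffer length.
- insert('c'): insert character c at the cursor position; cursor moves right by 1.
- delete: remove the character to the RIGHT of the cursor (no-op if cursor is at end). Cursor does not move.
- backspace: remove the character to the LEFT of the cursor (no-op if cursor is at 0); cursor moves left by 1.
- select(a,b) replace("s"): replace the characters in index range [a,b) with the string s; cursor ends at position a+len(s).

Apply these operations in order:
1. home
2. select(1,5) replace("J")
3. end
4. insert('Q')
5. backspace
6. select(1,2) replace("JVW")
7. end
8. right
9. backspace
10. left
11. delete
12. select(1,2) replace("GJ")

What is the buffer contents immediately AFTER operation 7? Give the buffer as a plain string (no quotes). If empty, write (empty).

After op 1 (home): buf='KWSNO' cursor=0
After op 2 (select(1,5) replace("J")): buf='KJ' cursor=2
After op 3 (end): buf='KJ' cursor=2
After op 4 (insert('Q')): buf='KJQ' cursor=3
After op 5 (backspace): buf='KJ' cursor=2
After op 6 (select(1,2) replace("JVW")): buf='KJVW' cursor=4
After op 7 (end): buf='KJVW' cursor=4

Answer: KJVW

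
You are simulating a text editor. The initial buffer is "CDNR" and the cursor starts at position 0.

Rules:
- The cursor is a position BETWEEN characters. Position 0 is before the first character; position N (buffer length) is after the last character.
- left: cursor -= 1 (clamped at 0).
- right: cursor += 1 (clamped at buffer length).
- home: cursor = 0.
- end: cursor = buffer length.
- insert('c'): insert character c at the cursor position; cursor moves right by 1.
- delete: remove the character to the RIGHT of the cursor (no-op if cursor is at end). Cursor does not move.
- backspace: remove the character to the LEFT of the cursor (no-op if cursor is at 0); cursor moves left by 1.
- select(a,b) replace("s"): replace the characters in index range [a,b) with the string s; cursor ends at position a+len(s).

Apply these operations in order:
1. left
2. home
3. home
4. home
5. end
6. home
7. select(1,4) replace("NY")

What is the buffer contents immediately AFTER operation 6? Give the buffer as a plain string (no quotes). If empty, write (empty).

Answer: CDNR

Derivation:
After op 1 (left): buf='CDNR' cursor=0
After op 2 (home): buf='CDNR' cursor=0
After op 3 (home): buf='CDNR' cursor=0
After op 4 (home): buf='CDNR' cursor=0
After op 5 (end): buf='CDNR' cursor=4
After op 6 (home): buf='CDNR' cursor=0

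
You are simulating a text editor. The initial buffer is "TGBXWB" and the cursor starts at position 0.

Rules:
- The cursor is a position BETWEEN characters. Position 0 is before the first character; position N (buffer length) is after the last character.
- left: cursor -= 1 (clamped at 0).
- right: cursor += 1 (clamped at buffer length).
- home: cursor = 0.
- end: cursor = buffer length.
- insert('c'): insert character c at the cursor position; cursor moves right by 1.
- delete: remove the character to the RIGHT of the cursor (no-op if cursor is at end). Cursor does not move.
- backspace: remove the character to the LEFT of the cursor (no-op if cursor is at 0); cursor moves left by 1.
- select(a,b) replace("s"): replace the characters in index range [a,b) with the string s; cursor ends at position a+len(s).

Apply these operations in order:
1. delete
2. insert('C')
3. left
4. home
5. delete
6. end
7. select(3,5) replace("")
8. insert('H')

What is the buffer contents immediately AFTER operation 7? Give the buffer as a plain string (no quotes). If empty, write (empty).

After op 1 (delete): buf='GBXWB' cursor=0
After op 2 (insert('C')): buf='CGBXWB' cursor=1
After op 3 (left): buf='CGBXWB' cursor=0
After op 4 (home): buf='CGBXWB' cursor=0
After op 5 (delete): buf='GBXWB' cursor=0
After op 6 (end): buf='GBXWB' cursor=5
After op 7 (select(3,5) replace("")): buf='GBX' cursor=3

Answer: GBX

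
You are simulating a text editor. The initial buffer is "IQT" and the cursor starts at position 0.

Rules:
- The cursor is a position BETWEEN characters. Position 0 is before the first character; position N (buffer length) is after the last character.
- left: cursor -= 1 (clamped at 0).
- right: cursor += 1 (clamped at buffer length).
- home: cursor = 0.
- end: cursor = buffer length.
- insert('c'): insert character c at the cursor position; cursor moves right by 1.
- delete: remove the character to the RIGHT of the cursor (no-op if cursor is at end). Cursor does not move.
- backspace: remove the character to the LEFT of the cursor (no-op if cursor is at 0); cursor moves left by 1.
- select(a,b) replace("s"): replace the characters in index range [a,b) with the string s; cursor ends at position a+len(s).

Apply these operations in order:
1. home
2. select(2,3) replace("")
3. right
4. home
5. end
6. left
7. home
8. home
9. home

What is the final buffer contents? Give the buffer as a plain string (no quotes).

Answer: IQ

Derivation:
After op 1 (home): buf='IQT' cursor=0
After op 2 (select(2,3) replace("")): buf='IQ' cursor=2
After op 3 (right): buf='IQ' cursor=2
After op 4 (home): buf='IQ' cursor=0
After op 5 (end): buf='IQ' cursor=2
After op 6 (left): buf='IQ' cursor=1
After op 7 (home): buf='IQ' cursor=0
After op 8 (home): buf='IQ' cursor=0
After op 9 (home): buf='IQ' cursor=0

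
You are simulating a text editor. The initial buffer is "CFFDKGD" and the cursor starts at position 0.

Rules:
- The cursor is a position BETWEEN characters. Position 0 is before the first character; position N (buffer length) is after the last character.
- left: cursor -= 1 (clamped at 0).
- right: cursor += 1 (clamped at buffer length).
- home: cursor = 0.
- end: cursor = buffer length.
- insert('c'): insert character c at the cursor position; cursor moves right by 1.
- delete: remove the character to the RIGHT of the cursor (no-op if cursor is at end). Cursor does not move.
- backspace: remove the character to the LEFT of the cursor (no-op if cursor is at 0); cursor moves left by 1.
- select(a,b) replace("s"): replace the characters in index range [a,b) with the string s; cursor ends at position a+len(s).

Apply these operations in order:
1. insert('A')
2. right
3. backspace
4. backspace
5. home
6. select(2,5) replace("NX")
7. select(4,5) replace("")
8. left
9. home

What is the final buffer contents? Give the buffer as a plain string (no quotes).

After op 1 (insert('A')): buf='ACFFDKGD' cursor=1
After op 2 (right): buf='ACFFDKGD' cursor=2
After op 3 (backspace): buf='AFFDKGD' cursor=1
After op 4 (backspace): buf='FFDKGD' cursor=0
After op 5 (home): buf='FFDKGD' cursor=0
After op 6 (select(2,5) replace("NX")): buf='FFNXD' cursor=4
After op 7 (select(4,5) replace("")): buf='FFNX' cursor=4
After op 8 (left): buf='FFNX' cursor=3
After op 9 (home): buf='FFNX' cursor=0

Answer: FFNX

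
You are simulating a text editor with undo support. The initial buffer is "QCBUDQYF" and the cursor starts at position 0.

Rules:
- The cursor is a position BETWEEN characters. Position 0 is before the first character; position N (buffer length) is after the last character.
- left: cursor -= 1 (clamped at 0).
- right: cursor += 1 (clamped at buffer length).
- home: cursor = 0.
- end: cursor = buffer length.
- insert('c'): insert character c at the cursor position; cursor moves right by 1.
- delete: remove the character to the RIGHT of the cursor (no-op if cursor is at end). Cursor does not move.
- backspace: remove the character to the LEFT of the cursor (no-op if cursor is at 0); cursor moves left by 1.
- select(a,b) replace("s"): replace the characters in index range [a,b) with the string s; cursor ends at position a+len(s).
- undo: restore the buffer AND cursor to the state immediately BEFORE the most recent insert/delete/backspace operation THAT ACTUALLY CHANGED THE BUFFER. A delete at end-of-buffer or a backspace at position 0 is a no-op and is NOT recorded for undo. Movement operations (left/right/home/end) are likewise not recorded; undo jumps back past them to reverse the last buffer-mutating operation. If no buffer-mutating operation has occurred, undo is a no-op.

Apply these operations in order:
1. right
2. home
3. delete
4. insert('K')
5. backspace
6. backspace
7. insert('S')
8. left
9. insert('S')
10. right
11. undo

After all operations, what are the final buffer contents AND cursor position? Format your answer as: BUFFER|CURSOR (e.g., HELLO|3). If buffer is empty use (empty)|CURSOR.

After op 1 (right): buf='QCBUDQYF' cursor=1
After op 2 (home): buf='QCBUDQYF' cursor=0
After op 3 (delete): buf='CBUDQYF' cursor=0
After op 4 (insert('K')): buf='KCBUDQYF' cursor=1
After op 5 (backspace): buf='CBUDQYF' cursor=0
After op 6 (backspace): buf='CBUDQYF' cursor=0
After op 7 (insert('S')): buf='SCBUDQYF' cursor=1
After op 8 (left): buf='SCBUDQYF' cursor=0
After op 9 (insert('S')): buf='SSCBUDQYF' cursor=1
After op 10 (right): buf='SSCBUDQYF' cursor=2
After op 11 (undo): buf='SCBUDQYF' cursor=0

Answer: SCBUDQYF|0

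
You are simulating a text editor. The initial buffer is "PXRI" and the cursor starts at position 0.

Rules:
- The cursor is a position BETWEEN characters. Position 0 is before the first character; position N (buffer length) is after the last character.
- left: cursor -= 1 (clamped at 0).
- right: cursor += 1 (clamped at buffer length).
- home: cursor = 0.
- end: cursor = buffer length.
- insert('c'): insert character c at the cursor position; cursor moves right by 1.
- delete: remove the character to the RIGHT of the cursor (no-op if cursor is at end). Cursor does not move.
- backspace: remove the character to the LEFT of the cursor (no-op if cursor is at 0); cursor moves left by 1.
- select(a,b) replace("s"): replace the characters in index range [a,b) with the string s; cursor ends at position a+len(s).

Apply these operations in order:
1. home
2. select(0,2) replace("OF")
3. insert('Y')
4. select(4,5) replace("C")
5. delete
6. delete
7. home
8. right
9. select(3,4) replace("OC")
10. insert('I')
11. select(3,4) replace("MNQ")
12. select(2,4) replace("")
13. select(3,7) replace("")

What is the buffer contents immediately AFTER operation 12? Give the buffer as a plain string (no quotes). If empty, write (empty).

Answer: OFNQCIC

Derivation:
After op 1 (home): buf='PXRI' cursor=0
After op 2 (select(0,2) replace("OF")): buf='OFRI' cursor=2
After op 3 (insert('Y')): buf='OFYRI' cursor=3
After op 4 (select(4,5) replace("C")): buf='OFYRC' cursor=5
After op 5 (delete): buf='OFYRC' cursor=5
After op 6 (delete): buf='OFYRC' cursor=5
After op 7 (home): buf='OFYRC' cursor=0
After op 8 (right): buf='OFYRC' cursor=1
After op 9 (select(3,4) replace("OC")): buf='OFYOCC' cursor=5
After op 10 (insert('I')): buf='OFYOCIC' cursor=6
After op 11 (select(3,4) replace("MNQ")): buf='OFYMNQCIC' cursor=6
After op 12 (select(2,4) replace("")): buf='OFNQCIC' cursor=2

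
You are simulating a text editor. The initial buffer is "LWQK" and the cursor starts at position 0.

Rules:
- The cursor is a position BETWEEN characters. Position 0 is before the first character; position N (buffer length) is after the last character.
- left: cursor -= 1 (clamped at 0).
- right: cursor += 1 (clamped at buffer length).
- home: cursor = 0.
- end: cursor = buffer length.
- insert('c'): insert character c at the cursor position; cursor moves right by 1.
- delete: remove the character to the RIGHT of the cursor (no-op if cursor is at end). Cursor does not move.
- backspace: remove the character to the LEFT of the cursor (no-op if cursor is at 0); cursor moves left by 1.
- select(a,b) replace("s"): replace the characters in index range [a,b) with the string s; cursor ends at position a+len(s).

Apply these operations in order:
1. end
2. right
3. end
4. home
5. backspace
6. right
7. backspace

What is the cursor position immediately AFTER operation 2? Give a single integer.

Answer: 4

Derivation:
After op 1 (end): buf='LWQK' cursor=4
After op 2 (right): buf='LWQK' cursor=4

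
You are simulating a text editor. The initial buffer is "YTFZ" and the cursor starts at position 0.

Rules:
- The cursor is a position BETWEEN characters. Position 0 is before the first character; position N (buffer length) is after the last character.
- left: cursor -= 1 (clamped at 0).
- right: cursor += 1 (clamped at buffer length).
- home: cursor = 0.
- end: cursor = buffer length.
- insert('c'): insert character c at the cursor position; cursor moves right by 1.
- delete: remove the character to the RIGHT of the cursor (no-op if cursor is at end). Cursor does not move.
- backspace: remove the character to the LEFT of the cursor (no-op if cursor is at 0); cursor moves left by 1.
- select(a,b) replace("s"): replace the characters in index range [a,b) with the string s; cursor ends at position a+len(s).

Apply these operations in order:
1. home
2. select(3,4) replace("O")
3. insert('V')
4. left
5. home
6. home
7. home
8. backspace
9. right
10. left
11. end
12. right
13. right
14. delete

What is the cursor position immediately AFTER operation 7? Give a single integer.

After op 1 (home): buf='YTFZ' cursor=0
After op 2 (select(3,4) replace("O")): buf='YTFO' cursor=4
After op 3 (insert('V')): buf='YTFOV' cursor=5
After op 4 (left): buf='YTFOV' cursor=4
After op 5 (home): buf='YTFOV' cursor=0
After op 6 (home): buf='YTFOV' cursor=0
After op 7 (home): buf='YTFOV' cursor=0

Answer: 0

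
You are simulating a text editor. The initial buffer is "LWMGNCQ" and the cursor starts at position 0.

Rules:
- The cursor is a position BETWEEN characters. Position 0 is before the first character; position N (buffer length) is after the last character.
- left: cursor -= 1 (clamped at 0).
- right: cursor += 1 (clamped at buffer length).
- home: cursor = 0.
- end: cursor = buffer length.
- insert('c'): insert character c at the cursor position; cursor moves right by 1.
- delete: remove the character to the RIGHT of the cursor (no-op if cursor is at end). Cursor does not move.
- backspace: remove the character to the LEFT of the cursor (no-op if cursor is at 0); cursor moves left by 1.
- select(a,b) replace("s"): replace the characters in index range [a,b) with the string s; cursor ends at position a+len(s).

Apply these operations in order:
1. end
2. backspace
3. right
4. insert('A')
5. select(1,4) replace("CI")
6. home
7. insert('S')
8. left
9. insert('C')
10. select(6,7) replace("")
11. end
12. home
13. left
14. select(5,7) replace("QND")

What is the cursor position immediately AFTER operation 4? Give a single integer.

Answer: 7

Derivation:
After op 1 (end): buf='LWMGNCQ' cursor=7
After op 2 (backspace): buf='LWMGNC' cursor=6
After op 3 (right): buf='LWMGNC' cursor=6
After op 4 (insert('A')): buf='LWMGNCA' cursor=7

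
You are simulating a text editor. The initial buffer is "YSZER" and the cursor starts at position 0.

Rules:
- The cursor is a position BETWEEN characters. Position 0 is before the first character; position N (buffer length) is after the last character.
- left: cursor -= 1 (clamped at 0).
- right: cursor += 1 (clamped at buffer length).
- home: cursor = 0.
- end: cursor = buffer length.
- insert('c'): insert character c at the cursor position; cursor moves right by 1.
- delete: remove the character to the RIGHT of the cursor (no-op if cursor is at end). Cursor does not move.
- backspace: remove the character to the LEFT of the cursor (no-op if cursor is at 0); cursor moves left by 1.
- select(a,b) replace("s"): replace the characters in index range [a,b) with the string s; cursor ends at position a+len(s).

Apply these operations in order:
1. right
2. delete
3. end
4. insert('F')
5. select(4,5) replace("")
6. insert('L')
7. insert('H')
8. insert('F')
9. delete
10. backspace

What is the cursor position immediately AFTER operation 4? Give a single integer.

After op 1 (right): buf='YSZER' cursor=1
After op 2 (delete): buf='YZER' cursor=1
After op 3 (end): buf='YZER' cursor=4
After op 4 (insert('F')): buf='YZERF' cursor=5

Answer: 5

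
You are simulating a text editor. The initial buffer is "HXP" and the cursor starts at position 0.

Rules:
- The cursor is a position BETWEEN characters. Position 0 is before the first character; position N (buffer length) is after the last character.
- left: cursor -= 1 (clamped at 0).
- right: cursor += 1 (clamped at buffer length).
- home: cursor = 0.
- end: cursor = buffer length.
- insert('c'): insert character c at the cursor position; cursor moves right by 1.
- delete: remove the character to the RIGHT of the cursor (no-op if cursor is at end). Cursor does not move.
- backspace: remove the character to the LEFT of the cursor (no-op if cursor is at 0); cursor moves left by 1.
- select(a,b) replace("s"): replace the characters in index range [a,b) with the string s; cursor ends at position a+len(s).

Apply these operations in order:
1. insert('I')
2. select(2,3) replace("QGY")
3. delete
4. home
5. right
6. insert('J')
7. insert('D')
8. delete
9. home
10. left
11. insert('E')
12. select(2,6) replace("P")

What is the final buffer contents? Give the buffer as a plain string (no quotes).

Answer: EIPY

Derivation:
After op 1 (insert('I')): buf='IHXP' cursor=1
After op 2 (select(2,3) replace("QGY")): buf='IHQGYP' cursor=5
After op 3 (delete): buf='IHQGY' cursor=5
After op 4 (home): buf='IHQGY' cursor=0
After op 5 (right): buf='IHQGY' cursor=1
After op 6 (insert('J')): buf='IJHQGY' cursor=2
After op 7 (insert('D')): buf='IJDHQGY' cursor=3
After op 8 (delete): buf='IJDQGY' cursor=3
After op 9 (home): buf='IJDQGY' cursor=0
After op 10 (left): buf='IJDQGY' cursor=0
After op 11 (insert('E')): buf='EIJDQGY' cursor=1
After op 12 (select(2,6) replace("P")): buf='EIPY' cursor=3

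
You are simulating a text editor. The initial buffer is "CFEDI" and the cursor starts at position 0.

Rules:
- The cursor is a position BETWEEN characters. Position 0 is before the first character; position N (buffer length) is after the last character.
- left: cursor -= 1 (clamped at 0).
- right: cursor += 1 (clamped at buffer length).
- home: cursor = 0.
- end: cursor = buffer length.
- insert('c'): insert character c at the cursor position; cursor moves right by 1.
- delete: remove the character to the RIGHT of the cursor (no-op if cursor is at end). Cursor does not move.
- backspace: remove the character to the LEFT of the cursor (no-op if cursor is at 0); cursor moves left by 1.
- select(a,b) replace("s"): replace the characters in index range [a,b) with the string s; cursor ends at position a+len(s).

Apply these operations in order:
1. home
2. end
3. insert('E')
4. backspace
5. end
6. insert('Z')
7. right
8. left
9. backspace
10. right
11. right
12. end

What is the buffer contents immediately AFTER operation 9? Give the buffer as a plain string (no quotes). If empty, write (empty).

Answer: CFEDZ

Derivation:
After op 1 (home): buf='CFEDI' cursor=0
After op 2 (end): buf='CFEDI' cursor=5
After op 3 (insert('E')): buf='CFEDIE' cursor=6
After op 4 (backspace): buf='CFEDI' cursor=5
After op 5 (end): buf='CFEDI' cursor=5
After op 6 (insert('Z')): buf='CFEDIZ' cursor=6
After op 7 (right): buf='CFEDIZ' cursor=6
After op 8 (left): buf='CFEDIZ' cursor=5
After op 9 (backspace): buf='CFEDZ' cursor=4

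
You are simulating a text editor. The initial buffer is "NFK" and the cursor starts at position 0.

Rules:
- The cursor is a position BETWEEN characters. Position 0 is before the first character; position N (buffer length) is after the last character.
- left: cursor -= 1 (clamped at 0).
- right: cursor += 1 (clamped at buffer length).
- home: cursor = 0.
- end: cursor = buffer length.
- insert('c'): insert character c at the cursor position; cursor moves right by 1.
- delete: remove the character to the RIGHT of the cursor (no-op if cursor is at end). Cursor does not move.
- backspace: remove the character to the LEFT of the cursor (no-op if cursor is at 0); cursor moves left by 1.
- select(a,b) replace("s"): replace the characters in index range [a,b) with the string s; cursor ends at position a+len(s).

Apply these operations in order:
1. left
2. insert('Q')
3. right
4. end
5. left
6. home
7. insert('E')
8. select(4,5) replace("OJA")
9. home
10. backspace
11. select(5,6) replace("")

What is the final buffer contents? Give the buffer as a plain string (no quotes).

After op 1 (left): buf='NFK' cursor=0
After op 2 (insert('Q')): buf='QNFK' cursor=1
After op 3 (right): buf='QNFK' cursor=2
After op 4 (end): buf='QNFK' cursor=4
After op 5 (left): buf='QNFK' cursor=3
After op 6 (home): buf='QNFK' cursor=0
After op 7 (insert('E')): buf='EQNFK' cursor=1
After op 8 (select(4,5) replace("OJA")): buf='EQNFOJA' cursor=7
After op 9 (home): buf='EQNFOJA' cursor=0
After op 10 (backspace): buf='EQNFOJA' cursor=0
After op 11 (select(5,6) replace("")): buf='EQNFOA' cursor=5

Answer: EQNFOA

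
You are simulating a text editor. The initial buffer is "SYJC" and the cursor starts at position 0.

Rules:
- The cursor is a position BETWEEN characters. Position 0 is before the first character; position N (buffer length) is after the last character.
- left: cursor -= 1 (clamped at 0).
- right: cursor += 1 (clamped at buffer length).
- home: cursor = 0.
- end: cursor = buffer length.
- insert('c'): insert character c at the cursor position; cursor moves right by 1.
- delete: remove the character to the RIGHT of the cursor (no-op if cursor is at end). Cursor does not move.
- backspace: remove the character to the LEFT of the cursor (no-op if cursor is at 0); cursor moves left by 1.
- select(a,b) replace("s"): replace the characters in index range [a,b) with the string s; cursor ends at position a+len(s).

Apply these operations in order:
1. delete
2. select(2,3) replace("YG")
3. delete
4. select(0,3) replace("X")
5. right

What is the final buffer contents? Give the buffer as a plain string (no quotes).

Answer: XG

Derivation:
After op 1 (delete): buf='YJC' cursor=0
After op 2 (select(2,3) replace("YG")): buf='YJYG' cursor=4
After op 3 (delete): buf='YJYG' cursor=4
After op 4 (select(0,3) replace("X")): buf='XG' cursor=1
After op 5 (right): buf='XG' cursor=2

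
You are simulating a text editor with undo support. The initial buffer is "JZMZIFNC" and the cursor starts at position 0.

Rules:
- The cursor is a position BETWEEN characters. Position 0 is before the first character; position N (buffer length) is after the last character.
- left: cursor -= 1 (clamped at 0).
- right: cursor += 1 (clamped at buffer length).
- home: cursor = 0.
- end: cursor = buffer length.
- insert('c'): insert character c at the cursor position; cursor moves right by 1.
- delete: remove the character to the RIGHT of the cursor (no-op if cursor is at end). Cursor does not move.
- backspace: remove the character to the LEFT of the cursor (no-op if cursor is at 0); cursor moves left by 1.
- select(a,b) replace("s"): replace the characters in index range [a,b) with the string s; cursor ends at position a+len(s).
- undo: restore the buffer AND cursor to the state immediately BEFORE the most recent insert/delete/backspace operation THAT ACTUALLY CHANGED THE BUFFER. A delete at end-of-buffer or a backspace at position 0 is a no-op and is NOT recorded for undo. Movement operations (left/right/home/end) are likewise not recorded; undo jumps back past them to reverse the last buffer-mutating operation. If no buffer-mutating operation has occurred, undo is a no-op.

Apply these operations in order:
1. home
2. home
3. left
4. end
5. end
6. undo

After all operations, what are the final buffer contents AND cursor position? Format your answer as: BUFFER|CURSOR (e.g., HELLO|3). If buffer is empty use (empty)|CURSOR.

After op 1 (home): buf='JZMZIFNC' cursor=0
After op 2 (home): buf='JZMZIFNC' cursor=0
After op 3 (left): buf='JZMZIFNC' cursor=0
After op 4 (end): buf='JZMZIFNC' cursor=8
After op 5 (end): buf='JZMZIFNC' cursor=8
After op 6 (undo): buf='JZMZIFNC' cursor=8

Answer: JZMZIFNC|8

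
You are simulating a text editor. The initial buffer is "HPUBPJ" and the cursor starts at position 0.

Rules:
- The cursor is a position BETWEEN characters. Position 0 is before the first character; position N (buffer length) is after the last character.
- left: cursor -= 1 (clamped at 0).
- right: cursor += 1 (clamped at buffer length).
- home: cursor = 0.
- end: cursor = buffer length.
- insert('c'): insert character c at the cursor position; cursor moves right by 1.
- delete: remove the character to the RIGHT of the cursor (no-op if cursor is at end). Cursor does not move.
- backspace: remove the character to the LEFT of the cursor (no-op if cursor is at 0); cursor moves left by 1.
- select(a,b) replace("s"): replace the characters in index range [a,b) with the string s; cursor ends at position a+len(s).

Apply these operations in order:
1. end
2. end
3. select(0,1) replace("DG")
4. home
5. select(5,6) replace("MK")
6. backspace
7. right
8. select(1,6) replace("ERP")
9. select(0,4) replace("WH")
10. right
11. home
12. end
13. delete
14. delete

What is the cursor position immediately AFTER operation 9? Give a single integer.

Answer: 2

Derivation:
After op 1 (end): buf='HPUBPJ' cursor=6
After op 2 (end): buf='HPUBPJ' cursor=6
After op 3 (select(0,1) replace("DG")): buf='DGPUBPJ' cursor=2
After op 4 (home): buf='DGPUBPJ' cursor=0
After op 5 (select(5,6) replace("MK")): buf='DGPUBMKJ' cursor=7
After op 6 (backspace): buf='DGPUBMJ' cursor=6
After op 7 (right): buf='DGPUBMJ' cursor=7
After op 8 (select(1,6) replace("ERP")): buf='DERPJ' cursor=4
After op 9 (select(0,4) replace("WH")): buf='WHJ' cursor=2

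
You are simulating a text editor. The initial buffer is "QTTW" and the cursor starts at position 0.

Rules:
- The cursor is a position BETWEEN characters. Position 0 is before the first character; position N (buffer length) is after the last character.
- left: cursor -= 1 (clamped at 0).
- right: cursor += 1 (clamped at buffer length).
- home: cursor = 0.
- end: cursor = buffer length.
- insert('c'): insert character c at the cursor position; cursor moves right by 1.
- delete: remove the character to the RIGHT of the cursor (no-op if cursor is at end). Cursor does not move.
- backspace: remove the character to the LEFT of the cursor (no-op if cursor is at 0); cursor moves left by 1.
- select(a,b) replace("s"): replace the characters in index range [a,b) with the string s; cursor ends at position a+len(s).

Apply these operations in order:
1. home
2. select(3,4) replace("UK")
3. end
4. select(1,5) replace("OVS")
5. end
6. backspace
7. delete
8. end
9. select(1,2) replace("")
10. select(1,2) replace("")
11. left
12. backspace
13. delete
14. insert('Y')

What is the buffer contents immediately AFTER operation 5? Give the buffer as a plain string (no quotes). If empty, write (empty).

Answer: QOVS

Derivation:
After op 1 (home): buf='QTTW' cursor=0
After op 2 (select(3,4) replace("UK")): buf='QTTUK' cursor=5
After op 3 (end): buf='QTTUK' cursor=5
After op 4 (select(1,5) replace("OVS")): buf='QOVS' cursor=4
After op 5 (end): buf='QOVS' cursor=4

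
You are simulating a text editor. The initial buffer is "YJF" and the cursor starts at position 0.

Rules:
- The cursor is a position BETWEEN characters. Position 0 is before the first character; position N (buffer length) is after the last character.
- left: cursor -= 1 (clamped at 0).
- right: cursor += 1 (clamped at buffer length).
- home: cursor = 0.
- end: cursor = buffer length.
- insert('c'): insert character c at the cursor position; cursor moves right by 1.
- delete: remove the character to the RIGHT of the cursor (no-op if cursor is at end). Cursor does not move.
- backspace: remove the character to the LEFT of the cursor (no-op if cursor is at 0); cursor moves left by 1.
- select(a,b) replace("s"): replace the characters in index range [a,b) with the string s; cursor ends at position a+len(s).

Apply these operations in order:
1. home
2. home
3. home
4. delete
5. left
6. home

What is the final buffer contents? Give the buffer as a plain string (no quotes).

After op 1 (home): buf='YJF' cursor=0
After op 2 (home): buf='YJF' cursor=0
After op 3 (home): buf='YJF' cursor=0
After op 4 (delete): buf='JF' cursor=0
After op 5 (left): buf='JF' cursor=0
After op 6 (home): buf='JF' cursor=0

Answer: JF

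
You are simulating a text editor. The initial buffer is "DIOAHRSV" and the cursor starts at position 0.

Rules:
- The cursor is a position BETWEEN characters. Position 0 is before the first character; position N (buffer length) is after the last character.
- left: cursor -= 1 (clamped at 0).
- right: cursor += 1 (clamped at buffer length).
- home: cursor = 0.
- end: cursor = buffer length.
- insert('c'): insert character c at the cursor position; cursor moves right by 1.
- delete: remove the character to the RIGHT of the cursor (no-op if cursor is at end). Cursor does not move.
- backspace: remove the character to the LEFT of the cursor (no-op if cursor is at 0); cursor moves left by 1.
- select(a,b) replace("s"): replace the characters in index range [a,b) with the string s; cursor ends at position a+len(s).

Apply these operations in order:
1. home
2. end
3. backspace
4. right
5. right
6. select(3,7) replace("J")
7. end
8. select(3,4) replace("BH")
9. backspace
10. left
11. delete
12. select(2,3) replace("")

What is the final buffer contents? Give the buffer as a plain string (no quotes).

After op 1 (home): buf='DIOAHRSV' cursor=0
After op 2 (end): buf='DIOAHRSV' cursor=8
After op 3 (backspace): buf='DIOAHRS' cursor=7
After op 4 (right): buf='DIOAHRS' cursor=7
After op 5 (right): buf='DIOAHRS' cursor=7
After op 6 (select(3,7) replace("J")): buf='DIOJ' cursor=4
After op 7 (end): buf='DIOJ' cursor=4
After op 8 (select(3,4) replace("BH")): buf='DIOBH' cursor=5
After op 9 (backspace): buf='DIOB' cursor=4
After op 10 (left): buf='DIOB' cursor=3
After op 11 (delete): buf='DIO' cursor=3
After op 12 (select(2,3) replace("")): buf='DI' cursor=2

Answer: DI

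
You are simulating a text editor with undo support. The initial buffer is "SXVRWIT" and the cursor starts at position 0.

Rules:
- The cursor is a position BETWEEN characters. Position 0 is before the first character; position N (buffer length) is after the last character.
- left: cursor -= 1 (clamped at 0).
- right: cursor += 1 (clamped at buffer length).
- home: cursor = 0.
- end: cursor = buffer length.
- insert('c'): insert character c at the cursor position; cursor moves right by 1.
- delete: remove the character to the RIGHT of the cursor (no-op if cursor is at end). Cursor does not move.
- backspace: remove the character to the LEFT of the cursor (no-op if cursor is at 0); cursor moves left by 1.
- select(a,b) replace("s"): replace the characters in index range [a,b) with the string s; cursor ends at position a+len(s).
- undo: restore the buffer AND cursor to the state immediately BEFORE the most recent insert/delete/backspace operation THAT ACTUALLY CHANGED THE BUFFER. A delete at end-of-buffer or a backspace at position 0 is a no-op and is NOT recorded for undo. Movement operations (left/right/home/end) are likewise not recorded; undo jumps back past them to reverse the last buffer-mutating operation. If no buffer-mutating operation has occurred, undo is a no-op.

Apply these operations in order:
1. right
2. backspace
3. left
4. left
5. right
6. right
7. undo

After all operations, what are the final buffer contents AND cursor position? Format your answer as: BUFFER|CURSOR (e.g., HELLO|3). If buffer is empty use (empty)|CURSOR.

Answer: SXVRWIT|1

Derivation:
After op 1 (right): buf='SXVRWIT' cursor=1
After op 2 (backspace): buf='XVRWIT' cursor=0
After op 3 (left): buf='XVRWIT' cursor=0
After op 4 (left): buf='XVRWIT' cursor=0
After op 5 (right): buf='XVRWIT' cursor=1
After op 6 (right): buf='XVRWIT' cursor=2
After op 7 (undo): buf='SXVRWIT' cursor=1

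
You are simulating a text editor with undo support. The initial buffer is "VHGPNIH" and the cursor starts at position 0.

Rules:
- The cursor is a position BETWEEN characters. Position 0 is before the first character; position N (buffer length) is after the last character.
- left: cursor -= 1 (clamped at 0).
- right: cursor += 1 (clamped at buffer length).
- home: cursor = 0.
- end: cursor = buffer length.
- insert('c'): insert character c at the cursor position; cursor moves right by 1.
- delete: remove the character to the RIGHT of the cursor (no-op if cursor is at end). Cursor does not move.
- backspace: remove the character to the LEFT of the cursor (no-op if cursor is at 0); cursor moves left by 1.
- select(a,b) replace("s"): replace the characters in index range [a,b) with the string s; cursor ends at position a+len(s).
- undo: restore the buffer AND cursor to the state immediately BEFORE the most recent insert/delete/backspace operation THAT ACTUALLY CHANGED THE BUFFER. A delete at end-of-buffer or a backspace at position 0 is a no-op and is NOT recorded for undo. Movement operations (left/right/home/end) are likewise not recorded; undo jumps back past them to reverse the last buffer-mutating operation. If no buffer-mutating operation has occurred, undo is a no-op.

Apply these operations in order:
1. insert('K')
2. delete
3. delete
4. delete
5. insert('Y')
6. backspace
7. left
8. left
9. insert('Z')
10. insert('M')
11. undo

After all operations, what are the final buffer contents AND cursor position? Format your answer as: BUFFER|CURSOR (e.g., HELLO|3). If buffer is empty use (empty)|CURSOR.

Answer: ZKPNIH|1

Derivation:
After op 1 (insert('K')): buf='KVHGPNIH' cursor=1
After op 2 (delete): buf='KHGPNIH' cursor=1
After op 3 (delete): buf='KGPNIH' cursor=1
After op 4 (delete): buf='KPNIH' cursor=1
After op 5 (insert('Y')): buf='KYPNIH' cursor=2
After op 6 (backspace): buf='KPNIH' cursor=1
After op 7 (left): buf='KPNIH' cursor=0
After op 8 (left): buf='KPNIH' cursor=0
After op 9 (insert('Z')): buf='ZKPNIH' cursor=1
After op 10 (insert('M')): buf='ZMKPNIH' cursor=2
After op 11 (undo): buf='ZKPNIH' cursor=1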